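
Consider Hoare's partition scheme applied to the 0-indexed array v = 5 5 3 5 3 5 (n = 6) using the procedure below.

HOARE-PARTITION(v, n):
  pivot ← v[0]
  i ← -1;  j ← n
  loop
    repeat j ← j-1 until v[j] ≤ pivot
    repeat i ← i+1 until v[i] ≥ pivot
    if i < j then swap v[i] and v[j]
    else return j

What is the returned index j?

pivot = v[0] = 5; i = -1, j = 6
j→5 (v[5]=5≤5), i→0 (v[0]=5≥5); i<j, swap → 5 5 3 5 3 5
j→4 (v[4]=3≤5), i→1 (v[1]=5≥5); i<j, swap → 5 3 3 5 5 5
j→3, i→3; i≥j, return j=3. v = 5 3 3 5 5 5

3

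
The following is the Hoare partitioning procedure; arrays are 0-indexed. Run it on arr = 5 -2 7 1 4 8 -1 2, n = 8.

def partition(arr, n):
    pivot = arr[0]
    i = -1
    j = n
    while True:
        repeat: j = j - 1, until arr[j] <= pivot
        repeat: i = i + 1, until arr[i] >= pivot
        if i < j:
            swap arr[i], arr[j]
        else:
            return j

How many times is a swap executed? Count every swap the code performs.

pivot = arr[0] = 5; i = -1, j = 8
j→7 (arr[7]=2≤5), i→0 (arr[0]=5≥5); i<j, swap → 2 -2 7 1 4 8 -1 5
j→6 (arr[6]=-1≤5), i→2 (arr[2]=7≥5); i<j, swap → 2 -2 -1 1 4 8 7 5
j→4, i→5; i≥j, return j=4. arr = 2 -2 -1 1 4 8 7 5

2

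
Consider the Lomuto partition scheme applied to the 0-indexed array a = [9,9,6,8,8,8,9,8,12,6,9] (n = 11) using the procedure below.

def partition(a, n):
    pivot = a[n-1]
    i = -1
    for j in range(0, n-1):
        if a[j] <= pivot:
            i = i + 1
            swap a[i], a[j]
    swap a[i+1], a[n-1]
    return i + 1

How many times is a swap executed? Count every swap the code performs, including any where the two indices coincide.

pivot = a[10] = 9; i = -1
j=0: a[0]=9 ≤ 9 → i=0, swap a[0],a[0] (no change) → [9,9,6,8,8,8,9,8,12,6,9]
j=1: a[1]=9 ≤ 9 → i=1, swap a[1],a[1] (no change) → [9,9,6,8,8,8,9,8,12,6,9]
j=2: a[2]=6 ≤ 9 → i=2, swap a[2],a[2] (no change) → [9,9,6,8,8,8,9,8,12,6,9]
j=3: a[3]=8 ≤ 9 → i=3, swap a[3],a[3] (no change) → [9,9,6,8,8,8,9,8,12,6,9]
j=4: a[4]=8 ≤ 9 → i=4, swap a[4],a[4] (no change) → [9,9,6,8,8,8,9,8,12,6,9]
j=5: a[5]=8 ≤ 9 → i=5, swap a[5],a[5] (no change) → [9,9,6,8,8,8,9,8,12,6,9]
j=6: a[6]=9 ≤ 9 → i=6, swap a[6],a[6] (no change) → [9,9,6,8,8,8,9,8,12,6,9]
j=7: a[7]=8 ≤ 9 → i=7, swap a[7],a[7] (no change) → [9,9,6,8,8,8,9,8,12,6,9]
j=8: a[8]=12 > 9 → no swap
j=9: a[9]=6 ≤ 9 → i=8, swap a[8],a[9] → [9,9,6,8,8,8,9,8,6,12,9]
final swap a[9],a[10] → [9,9,6,8,8,8,9,8,6,9,12]; return 9

10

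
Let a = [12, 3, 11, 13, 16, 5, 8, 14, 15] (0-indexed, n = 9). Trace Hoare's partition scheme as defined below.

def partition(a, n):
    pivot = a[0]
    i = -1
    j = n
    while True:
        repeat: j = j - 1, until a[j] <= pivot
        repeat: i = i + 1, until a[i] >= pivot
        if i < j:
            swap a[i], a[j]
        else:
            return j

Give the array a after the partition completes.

pivot = a[0] = 12; i = -1, j = 9
j→6 (a[6]=8≤12), i→0 (a[0]=12≥12); i<j, swap → [8, 3, 11, 13, 16, 5, 12, 14, 15]
j→5 (a[5]=5≤12), i→3 (a[3]=13≥12); i<j, swap → [8, 3, 11, 5, 16, 13, 12, 14, 15]
j→3, i→4; i≥j, return j=3. a = [8, 3, 11, 5, 16, 13, 12, 14, 15]

[8, 3, 11, 5, 16, 13, 12, 14, 15]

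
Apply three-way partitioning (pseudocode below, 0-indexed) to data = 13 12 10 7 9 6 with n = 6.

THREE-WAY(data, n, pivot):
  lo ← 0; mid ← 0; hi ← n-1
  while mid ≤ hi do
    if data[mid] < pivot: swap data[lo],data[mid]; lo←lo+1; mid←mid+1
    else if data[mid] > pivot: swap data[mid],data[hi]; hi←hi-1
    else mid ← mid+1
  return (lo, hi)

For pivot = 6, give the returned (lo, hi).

(0, 0)

lo=0 mid=0 hi=5
13>6: swap(0,5), hi=4 ⇒ 6 12 10 7 9 13
6=6: mid=1
12>6: swap(1,4), hi=3 ⇒ 6 9 10 7 12 13
9>6: swap(1,3), hi=2 ⇒ 6 7 10 9 12 13
7>6: swap(1,2), hi=1 ⇒ 6 10 7 9 12 13
10>6: swap(1,1), hi=0 ⇒ 6 10 7 9 12 13
done. lo=0 hi=0; data=6 10 7 9 12 13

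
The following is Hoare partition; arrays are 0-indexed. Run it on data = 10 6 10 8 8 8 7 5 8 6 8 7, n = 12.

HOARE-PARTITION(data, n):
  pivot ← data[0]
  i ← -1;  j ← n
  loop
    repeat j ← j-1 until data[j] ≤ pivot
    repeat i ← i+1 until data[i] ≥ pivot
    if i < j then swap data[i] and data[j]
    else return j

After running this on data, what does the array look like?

7 6 8 8 8 8 7 5 8 6 10 10

pivot = data[0] = 10; i = -1, j = 12
j→11 (data[11]=7≤10), i→0 (data[0]=10≥10); i<j, swap → 7 6 10 8 8 8 7 5 8 6 8 10
j→10 (data[10]=8≤10), i→2 (data[2]=10≥10); i<j, swap → 7 6 8 8 8 8 7 5 8 6 10 10
j→9, i→10; i≥j, return j=9. data = 7 6 8 8 8 8 7 5 8 6 10 10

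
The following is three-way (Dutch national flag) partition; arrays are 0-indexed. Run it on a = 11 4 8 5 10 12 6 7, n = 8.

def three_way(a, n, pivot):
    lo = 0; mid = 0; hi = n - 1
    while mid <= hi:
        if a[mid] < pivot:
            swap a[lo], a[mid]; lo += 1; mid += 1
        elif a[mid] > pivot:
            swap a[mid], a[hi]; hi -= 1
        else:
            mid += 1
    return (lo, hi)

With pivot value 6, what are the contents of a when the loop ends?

lo=0 mid=0 hi=7
11>6: swap(0,7), hi=6 ⇒ 7 4 8 5 10 12 6 11
7>6: swap(0,6), hi=5 ⇒ 6 4 8 5 10 12 7 11
6=6: mid=1
4<6: swap(0,1), lo=1 mid=2 ⇒ 4 6 8 5 10 12 7 11
8>6: swap(2,5), hi=4 ⇒ 4 6 12 5 10 8 7 11
12>6: swap(2,4), hi=3 ⇒ 4 6 10 5 12 8 7 11
10>6: swap(2,3), hi=2 ⇒ 4 6 5 10 12 8 7 11
5<6: swap(1,2), lo=2 mid=3 ⇒ 4 5 6 10 12 8 7 11
done. lo=2 hi=2; a=4 5 6 10 12 8 7 11

4 5 6 10 12 8 7 11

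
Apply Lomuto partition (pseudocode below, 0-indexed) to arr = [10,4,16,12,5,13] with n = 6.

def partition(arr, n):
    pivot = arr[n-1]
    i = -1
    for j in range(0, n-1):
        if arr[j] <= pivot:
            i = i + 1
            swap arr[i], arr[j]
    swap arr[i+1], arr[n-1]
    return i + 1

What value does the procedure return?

pivot=13, i=-1
j=0: 10≤13, i=0, swap(0,0) ⇒ [10,4,16,12,5,13]
j=1: 4≤13, i=1, swap(1,1) ⇒ [10,4,16,12,5,13]
j=2: 16>13, skip
j=3: 12≤13, i=2, swap(2,3) ⇒ [10,4,12,16,5,13]
j=4: 5≤13, i=3, swap(3,4) ⇒ [10,4,12,5,16,13]
swap(4,5) ⇒ [10,4,12,5,13,16]; return 4

4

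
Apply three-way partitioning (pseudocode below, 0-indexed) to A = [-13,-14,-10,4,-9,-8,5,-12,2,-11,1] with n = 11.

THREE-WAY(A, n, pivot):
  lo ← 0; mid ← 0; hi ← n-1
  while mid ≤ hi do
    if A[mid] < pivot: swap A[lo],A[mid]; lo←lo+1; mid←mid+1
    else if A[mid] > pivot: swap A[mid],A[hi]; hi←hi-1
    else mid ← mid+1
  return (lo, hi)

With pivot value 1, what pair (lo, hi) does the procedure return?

(7, 7)

pivot = 1; lo=0, mid=0, hi=10
A[mid]=-13<1: swap A[0],A[0]; lo=1,mid=1 → [-13,-14,-10,4,-9,-8,5,-12,2,-11,1]
A[mid]=-14<1: swap A[1],A[1]; lo=2,mid=2 → [-13,-14,-10,4,-9,-8,5,-12,2,-11,1]
A[mid]=-10<1: swap A[2],A[2]; lo=3,mid=3 → [-13,-14,-10,4,-9,-8,5,-12,2,-11,1]
A[mid]=4>1: swap A[3],A[10]; hi=9 → [-13,-14,-10,1,-9,-8,5,-12,2,-11,4]
A[mid]=1=1: mid=4
A[mid]=-9<1: swap A[3],A[4]; lo=4,mid=5 → [-13,-14,-10,-9,1,-8,5,-12,2,-11,4]
A[mid]=-8<1: swap A[4],A[5]; lo=5,mid=6 → [-13,-14,-10,-9,-8,1,5,-12,2,-11,4]
A[mid]=5>1: swap A[6],A[9]; hi=8 → [-13,-14,-10,-9,-8,1,-11,-12,2,5,4]
A[mid]=-11<1: swap A[5],A[6]; lo=6,mid=7 → [-13,-14,-10,-9,-8,-11,1,-12,2,5,4]
A[mid]=-12<1: swap A[6],A[7]; lo=7,mid=8 → [-13,-14,-10,-9,-8,-11,-12,1,2,5,4]
A[mid]=2>1: swap A[8],A[8]; hi=7 → [-13,-14,-10,-9,-8,-11,-12,1,2,5,4]
end: lo=7, hi=7; A = [-13,-14,-10,-9,-8,-11,-12,1,2,5,4]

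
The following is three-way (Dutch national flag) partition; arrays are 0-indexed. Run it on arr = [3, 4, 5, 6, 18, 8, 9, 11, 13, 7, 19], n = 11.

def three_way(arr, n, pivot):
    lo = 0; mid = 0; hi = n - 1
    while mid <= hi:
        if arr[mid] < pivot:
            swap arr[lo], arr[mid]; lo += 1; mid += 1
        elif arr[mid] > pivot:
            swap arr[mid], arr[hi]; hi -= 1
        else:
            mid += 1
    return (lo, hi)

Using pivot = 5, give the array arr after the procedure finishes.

[3, 4, 5, 18, 8, 9, 11, 13, 7, 19, 6]

lo=0 mid=0 hi=10
3<5: swap(0,0), lo=1 mid=1 ⇒ [3, 4, 5, 6, 18, 8, 9, 11, 13, 7, 19]
4<5: swap(1,1), lo=2 mid=2 ⇒ [3, 4, 5, 6, 18, 8, 9, 11, 13, 7, 19]
5=5: mid=3
6>5: swap(3,10), hi=9 ⇒ [3, 4, 5, 19, 18, 8, 9, 11, 13, 7, 6]
19>5: swap(3,9), hi=8 ⇒ [3, 4, 5, 7, 18, 8, 9, 11, 13, 19, 6]
7>5: swap(3,8), hi=7 ⇒ [3, 4, 5, 13, 18, 8, 9, 11, 7, 19, 6]
13>5: swap(3,7), hi=6 ⇒ [3, 4, 5, 11, 18, 8, 9, 13, 7, 19, 6]
11>5: swap(3,6), hi=5 ⇒ [3, 4, 5, 9, 18, 8, 11, 13, 7, 19, 6]
9>5: swap(3,5), hi=4 ⇒ [3, 4, 5, 8, 18, 9, 11, 13, 7, 19, 6]
8>5: swap(3,4), hi=3 ⇒ [3, 4, 5, 18, 8, 9, 11, 13, 7, 19, 6]
18>5: swap(3,3), hi=2 ⇒ [3, 4, 5, 18, 8, 9, 11, 13, 7, 19, 6]
done. lo=2 hi=2; arr=[3, 4, 5, 18, 8, 9, 11, 13, 7, 19, 6]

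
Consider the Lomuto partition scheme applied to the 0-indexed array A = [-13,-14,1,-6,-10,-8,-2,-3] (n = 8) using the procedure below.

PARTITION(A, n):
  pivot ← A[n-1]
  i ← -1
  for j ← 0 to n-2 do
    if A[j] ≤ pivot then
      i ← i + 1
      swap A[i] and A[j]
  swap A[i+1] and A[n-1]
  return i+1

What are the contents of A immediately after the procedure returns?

[-13,-14,-6,-10,-8,-3,-2,1]

pivot = A[7] = -3; i = -1
j=0: A[0]=-13 ≤ -3 → i=0, swap A[0],A[0] (no change) → [-13,-14,1,-6,-10,-8,-2,-3]
j=1: A[1]=-14 ≤ -3 → i=1, swap A[1],A[1] (no change) → [-13,-14,1,-6,-10,-8,-2,-3]
j=2: A[2]=1 > -3 → no swap
j=3: A[3]=-6 ≤ -3 → i=2, swap A[2],A[3] → [-13,-14,-6,1,-10,-8,-2,-3]
j=4: A[4]=-10 ≤ -3 → i=3, swap A[3],A[4] → [-13,-14,-6,-10,1,-8,-2,-3]
j=5: A[5]=-8 ≤ -3 → i=4, swap A[4],A[5] → [-13,-14,-6,-10,-8,1,-2,-3]
j=6: A[6]=-2 > -3 → no swap
final swap A[5],A[7] → [-13,-14,-6,-10,-8,-3,-2,1]; return 5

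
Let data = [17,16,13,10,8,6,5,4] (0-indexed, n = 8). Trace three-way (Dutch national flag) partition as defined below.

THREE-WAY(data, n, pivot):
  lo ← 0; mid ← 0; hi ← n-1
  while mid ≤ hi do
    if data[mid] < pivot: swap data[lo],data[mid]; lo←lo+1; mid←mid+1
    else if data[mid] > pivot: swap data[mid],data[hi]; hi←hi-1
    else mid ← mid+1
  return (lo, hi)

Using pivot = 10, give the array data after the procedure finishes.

pivot = 10; lo=0, mid=0, hi=7
data[mid]=17>10: swap data[0],data[7]; hi=6 → [4,16,13,10,8,6,5,17]
data[mid]=4<10: swap data[0],data[0]; lo=1,mid=1 → [4,16,13,10,8,6,5,17]
data[mid]=16>10: swap data[1],data[6]; hi=5 → [4,5,13,10,8,6,16,17]
data[mid]=5<10: swap data[1],data[1]; lo=2,mid=2 → [4,5,13,10,8,6,16,17]
data[mid]=13>10: swap data[2],data[5]; hi=4 → [4,5,6,10,8,13,16,17]
data[mid]=6<10: swap data[2],data[2]; lo=3,mid=3 → [4,5,6,10,8,13,16,17]
data[mid]=10=10: mid=4
data[mid]=8<10: swap data[3],data[4]; lo=4,mid=5 → [4,5,6,8,10,13,16,17]
end: lo=4, hi=4; data = [4,5,6,8,10,13,16,17]

[4,5,6,8,10,13,16,17]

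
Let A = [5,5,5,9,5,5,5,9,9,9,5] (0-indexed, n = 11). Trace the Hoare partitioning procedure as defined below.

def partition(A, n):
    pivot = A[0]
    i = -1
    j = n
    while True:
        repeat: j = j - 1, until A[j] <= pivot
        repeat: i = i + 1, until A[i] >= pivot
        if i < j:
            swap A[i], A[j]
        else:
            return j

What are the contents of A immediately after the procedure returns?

pivot=5
j stops at 10 (5), i stops at 0 (5); swap ⇒ [5,5,5,9,5,5,5,9,9,9,5]
j stops at 6 (5), i stops at 1 (5); swap ⇒ [5,5,5,9,5,5,5,9,9,9,5]
j stops at 5 (5), i stops at 2 (5); swap ⇒ [5,5,5,9,5,5,5,9,9,9,5]
j stops at 4 (5), i stops at 3 (9); swap ⇒ [5,5,5,5,9,5,5,9,9,9,5]
j stops at 3, i stops at 4; i≥j ⇒ return 3. A=[5,5,5,5,9,5,5,9,9,9,5]

[5,5,5,5,9,5,5,9,9,9,5]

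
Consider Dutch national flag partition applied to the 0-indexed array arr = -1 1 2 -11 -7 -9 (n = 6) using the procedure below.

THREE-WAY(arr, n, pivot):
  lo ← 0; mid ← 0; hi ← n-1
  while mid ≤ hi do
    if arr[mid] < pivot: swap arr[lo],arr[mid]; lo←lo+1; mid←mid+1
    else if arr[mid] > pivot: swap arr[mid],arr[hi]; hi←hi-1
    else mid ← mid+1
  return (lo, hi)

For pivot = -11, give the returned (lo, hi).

pivot = -11; lo=0, mid=0, hi=5
arr[mid]=-1>-11: swap arr[0],arr[5]; hi=4 → -9 1 2 -11 -7 -1
arr[mid]=-9>-11: swap arr[0],arr[4]; hi=3 → -7 1 2 -11 -9 -1
arr[mid]=-7>-11: swap arr[0],arr[3]; hi=2 → -11 1 2 -7 -9 -1
arr[mid]=-11=-11: mid=1
arr[mid]=1>-11: swap arr[1],arr[2]; hi=1 → -11 2 1 -7 -9 -1
arr[mid]=2>-11: swap arr[1],arr[1]; hi=0 → -11 2 1 -7 -9 -1
end: lo=0, hi=0; arr = -11 2 1 -7 -9 -1

(0, 0)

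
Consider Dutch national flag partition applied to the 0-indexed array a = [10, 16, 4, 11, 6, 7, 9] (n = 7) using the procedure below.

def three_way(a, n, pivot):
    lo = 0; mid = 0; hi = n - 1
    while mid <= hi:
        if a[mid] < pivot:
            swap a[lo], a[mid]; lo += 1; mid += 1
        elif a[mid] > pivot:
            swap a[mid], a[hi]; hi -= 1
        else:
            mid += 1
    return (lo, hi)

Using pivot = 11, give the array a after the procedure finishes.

[10, 9, 4, 6, 7, 11, 16]

pivot = 11; lo=0, mid=0, hi=6
a[mid]=10<11: swap a[0],a[0]; lo=1,mid=1 → [10, 16, 4, 11, 6, 7, 9]
a[mid]=16>11: swap a[1],a[6]; hi=5 → [10, 9, 4, 11, 6, 7, 16]
a[mid]=9<11: swap a[1],a[1]; lo=2,mid=2 → [10, 9, 4, 11, 6, 7, 16]
a[mid]=4<11: swap a[2],a[2]; lo=3,mid=3 → [10, 9, 4, 11, 6, 7, 16]
a[mid]=11=11: mid=4
a[mid]=6<11: swap a[3],a[4]; lo=4,mid=5 → [10, 9, 4, 6, 11, 7, 16]
a[mid]=7<11: swap a[4],a[5]; lo=5,mid=6 → [10, 9, 4, 6, 7, 11, 16]
end: lo=5, hi=5; a = [10, 9, 4, 6, 7, 11, 16]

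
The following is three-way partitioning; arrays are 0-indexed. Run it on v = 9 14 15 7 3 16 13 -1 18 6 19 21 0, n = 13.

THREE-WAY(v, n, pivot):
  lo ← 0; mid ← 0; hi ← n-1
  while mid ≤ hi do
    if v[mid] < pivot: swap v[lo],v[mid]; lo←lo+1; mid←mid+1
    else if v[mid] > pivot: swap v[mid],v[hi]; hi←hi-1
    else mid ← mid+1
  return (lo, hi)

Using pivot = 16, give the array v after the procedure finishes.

lo=0 mid=0 hi=12
9<16: swap(0,0), lo=1 mid=1 ⇒ 9 14 15 7 3 16 13 -1 18 6 19 21 0
14<16: swap(1,1), lo=2 mid=2 ⇒ 9 14 15 7 3 16 13 -1 18 6 19 21 0
15<16: swap(2,2), lo=3 mid=3 ⇒ 9 14 15 7 3 16 13 -1 18 6 19 21 0
7<16: swap(3,3), lo=4 mid=4 ⇒ 9 14 15 7 3 16 13 -1 18 6 19 21 0
3<16: swap(4,4), lo=5 mid=5 ⇒ 9 14 15 7 3 16 13 -1 18 6 19 21 0
16=16: mid=6
13<16: swap(5,6), lo=6 mid=7 ⇒ 9 14 15 7 3 13 16 -1 18 6 19 21 0
-1<16: swap(6,7), lo=7 mid=8 ⇒ 9 14 15 7 3 13 -1 16 18 6 19 21 0
18>16: swap(8,12), hi=11 ⇒ 9 14 15 7 3 13 -1 16 0 6 19 21 18
0<16: swap(7,8), lo=8 mid=9 ⇒ 9 14 15 7 3 13 -1 0 16 6 19 21 18
6<16: swap(8,9), lo=9 mid=10 ⇒ 9 14 15 7 3 13 -1 0 6 16 19 21 18
19>16: swap(10,11), hi=10 ⇒ 9 14 15 7 3 13 -1 0 6 16 21 19 18
21>16: swap(10,10), hi=9 ⇒ 9 14 15 7 3 13 -1 0 6 16 21 19 18
done. lo=9 hi=9; v=9 14 15 7 3 13 -1 0 6 16 21 19 18

9 14 15 7 3 13 -1 0 6 16 21 19 18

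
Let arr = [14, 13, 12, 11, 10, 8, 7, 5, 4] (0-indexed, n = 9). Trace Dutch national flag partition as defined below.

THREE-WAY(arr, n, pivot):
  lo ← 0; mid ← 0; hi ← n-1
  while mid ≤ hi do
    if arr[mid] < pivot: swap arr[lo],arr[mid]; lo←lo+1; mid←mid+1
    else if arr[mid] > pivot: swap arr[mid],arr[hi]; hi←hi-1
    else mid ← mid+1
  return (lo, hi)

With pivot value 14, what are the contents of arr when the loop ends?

pivot = 14; lo=0, mid=0, hi=8
arr[mid]=14=14: mid=1
arr[mid]=13<14: swap arr[0],arr[1]; lo=1,mid=2 → [13, 14, 12, 11, 10, 8, 7, 5, 4]
arr[mid]=12<14: swap arr[1],arr[2]; lo=2,mid=3 → [13, 12, 14, 11, 10, 8, 7, 5, 4]
arr[mid]=11<14: swap arr[2],arr[3]; lo=3,mid=4 → [13, 12, 11, 14, 10, 8, 7, 5, 4]
arr[mid]=10<14: swap arr[3],arr[4]; lo=4,mid=5 → [13, 12, 11, 10, 14, 8, 7, 5, 4]
arr[mid]=8<14: swap arr[4],arr[5]; lo=5,mid=6 → [13, 12, 11, 10, 8, 14, 7, 5, 4]
arr[mid]=7<14: swap arr[5],arr[6]; lo=6,mid=7 → [13, 12, 11, 10, 8, 7, 14, 5, 4]
arr[mid]=5<14: swap arr[6],arr[7]; lo=7,mid=8 → [13, 12, 11, 10, 8, 7, 5, 14, 4]
arr[mid]=4<14: swap arr[7],arr[8]; lo=8,mid=9 → [13, 12, 11, 10, 8, 7, 5, 4, 14]
end: lo=8, hi=8; arr = [13, 12, 11, 10, 8, 7, 5, 4, 14]

[13, 12, 11, 10, 8, 7, 5, 4, 14]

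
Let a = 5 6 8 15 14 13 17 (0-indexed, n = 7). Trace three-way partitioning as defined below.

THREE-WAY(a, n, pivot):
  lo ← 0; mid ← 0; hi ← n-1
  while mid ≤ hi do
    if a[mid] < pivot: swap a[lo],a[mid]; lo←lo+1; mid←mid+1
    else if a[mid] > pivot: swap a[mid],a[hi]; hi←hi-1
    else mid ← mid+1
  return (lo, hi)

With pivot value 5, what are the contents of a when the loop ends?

5 8 15 14 13 17 6

lo=0 mid=0 hi=6
5=5: mid=1
6>5: swap(1,6), hi=5 ⇒ 5 17 8 15 14 13 6
17>5: swap(1,5), hi=4 ⇒ 5 13 8 15 14 17 6
13>5: swap(1,4), hi=3 ⇒ 5 14 8 15 13 17 6
14>5: swap(1,3), hi=2 ⇒ 5 15 8 14 13 17 6
15>5: swap(1,2), hi=1 ⇒ 5 8 15 14 13 17 6
8>5: swap(1,1), hi=0 ⇒ 5 8 15 14 13 17 6
done. lo=0 hi=0; a=5 8 15 14 13 17 6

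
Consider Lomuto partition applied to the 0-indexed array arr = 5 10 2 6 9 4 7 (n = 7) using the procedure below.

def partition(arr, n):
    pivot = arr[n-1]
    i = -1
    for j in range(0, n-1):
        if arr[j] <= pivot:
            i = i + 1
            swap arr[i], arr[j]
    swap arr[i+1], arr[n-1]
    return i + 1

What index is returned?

4

pivot=7, i=-1
j=0: 5≤7, i=0, swap(0,0) ⇒ 5 10 2 6 9 4 7
j=1: 10>7, skip
j=2: 2≤7, i=1, swap(1,2) ⇒ 5 2 10 6 9 4 7
j=3: 6≤7, i=2, swap(2,3) ⇒ 5 2 6 10 9 4 7
j=4: 9>7, skip
j=5: 4≤7, i=3, swap(3,5) ⇒ 5 2 6 4 9 10 7
swap(4,6) ⇒ 5 2 6 4 7 10 9; return 4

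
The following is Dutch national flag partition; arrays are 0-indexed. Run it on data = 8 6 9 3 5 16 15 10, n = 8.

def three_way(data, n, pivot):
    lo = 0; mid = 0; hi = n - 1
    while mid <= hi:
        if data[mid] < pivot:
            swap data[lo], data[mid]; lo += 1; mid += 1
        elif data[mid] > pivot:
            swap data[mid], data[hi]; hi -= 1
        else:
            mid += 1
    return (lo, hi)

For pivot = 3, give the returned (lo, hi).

(0, 0)

pivot = 3; lo=0, mid=0, hi=7
data[mid]=8>3: swap data[0],data[7]; hi=6 → 10 6 9 3 5 16 15 8
data[mid]=10>3: swap data[0],data[6]; hi=5 → 15 6 9 3 5 16 10 8
data[mid]=15>3: swap data[0],data[5]; hi=4 → 16 6 9 3 5 15 10 8
data[mid]=16>3: swap data[0],data[4]; hi=3 → 5 6 9 3 16 15 10 8
data[mid]=5>3: swap data[0],data[3]; hi=2 → 3 6 9 5 16 15 10 8
data[mid]=3=3: mid=1
data[mid]=6>3: swap data[1],data[2]; hi=1 → 3 9 6 5 16 15 10 8
data[mid]=9>3: swap data[1],data[1]; hi=0 → 3 9 6 5 16 15 10 8
end: lo=0, hi=0; data = 3 9 6 5 16 15 10 8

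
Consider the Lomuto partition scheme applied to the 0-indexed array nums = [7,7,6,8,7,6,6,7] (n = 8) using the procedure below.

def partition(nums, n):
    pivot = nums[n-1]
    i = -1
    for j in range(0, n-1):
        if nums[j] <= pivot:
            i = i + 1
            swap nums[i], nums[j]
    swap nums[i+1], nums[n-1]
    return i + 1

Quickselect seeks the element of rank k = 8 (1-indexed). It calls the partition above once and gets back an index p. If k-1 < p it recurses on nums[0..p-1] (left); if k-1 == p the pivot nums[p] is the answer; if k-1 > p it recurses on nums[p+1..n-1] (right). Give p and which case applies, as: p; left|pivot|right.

6; right

pivot = nums[7] = 7; i = -1
j=0: nums[0]=7 ≤ 7 → i=0, swap nums[0],nums[0] (no change) → [7,7,6,8,7,6,6,7]
j=1: nums[1]=7 ≤ 7 → i=1, swap nums[1],nums[1] (no change) → [7,7,6,8,7,6,6,7]
j=2: nums[2]=6 ≤ 7 → i=2, swap nums[2],nums[2] (no change) → [7,7,6,8,7,6,6,7]
j=3: nums[3]=8 > 7 → no swap
j=4: nums[4]=7 ≤ 7 → i=3, swap nums[3],nums[4] → [7,7,6,7,8,6,6,7]
j=5: nums[5]=6 ≤ 7 → i=4, swap nums[4],nums[5] → [7,7,6,7,6,8,6,7]
j=6: nums[6]=6 ≤ 7 → i=5, swap nums[5],nums[6] → [7,7,6,7,6,6,8,7]
final swap nums[6],nums[7] → [7,7,6,7,6,6,7,8]; return 6
p = 6; k-1 = 7 > 6 ⇒ right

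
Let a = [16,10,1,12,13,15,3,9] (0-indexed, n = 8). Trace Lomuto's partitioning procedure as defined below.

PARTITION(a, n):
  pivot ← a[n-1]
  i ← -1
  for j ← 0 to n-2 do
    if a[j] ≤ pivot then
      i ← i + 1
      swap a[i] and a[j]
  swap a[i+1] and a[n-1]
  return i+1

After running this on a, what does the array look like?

pivot = a[7] = 9; i = -1
j=0: a[0]=16 > 9 → no swap
j=1: a[1]=10 > 9 → no swap
j=2: a[2]=1 ≤ 9 → i=0, swap a[0],a[2] → [1,10,16,12,13,15,3,9]
j=3: a[3]=12 > 9 → no swap
j=4: a[4]=13 > 9 → no swap
j=5: a[5]=15 > 9 → no swap
j=6: a[6]=3 ≤ 9 → i=1, swap a[1],a[6] → [1,3,16,12,13,15,10,9]
final swap a[2],a[7] → [1,3,9,12,13,15,10,16]; return 2

[1,3,9,12,13,15,10,16]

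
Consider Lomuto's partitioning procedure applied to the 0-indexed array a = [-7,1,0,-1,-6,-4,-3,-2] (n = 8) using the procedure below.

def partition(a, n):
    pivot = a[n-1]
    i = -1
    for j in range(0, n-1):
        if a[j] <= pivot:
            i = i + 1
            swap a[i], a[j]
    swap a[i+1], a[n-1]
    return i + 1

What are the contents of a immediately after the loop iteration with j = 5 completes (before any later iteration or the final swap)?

[-7,-6,-4,-1,1,0,-3,-2]

pivot=-2, i=-1
j=0: -7≤-2, i=0, swap(0,0) ⇒ [-7,1,0,-1,-6,-4,-3,-2]
j=1: 1>-2, skip
j=2: 0>-2, skip
j=3: -1>-2, skip
j=4: -6≤-2, i=1, swap(1,4) ⇒ [-7,-6,0,-1,1,-4,-3,-2]
j=5: -4≤-2, i=2, swap(2,5) ⇒ [-7,-6,-4,-1,1,0,-3,-2]
(after j=5) a = [-7,-6,-4,-1,1,0,-3,-2]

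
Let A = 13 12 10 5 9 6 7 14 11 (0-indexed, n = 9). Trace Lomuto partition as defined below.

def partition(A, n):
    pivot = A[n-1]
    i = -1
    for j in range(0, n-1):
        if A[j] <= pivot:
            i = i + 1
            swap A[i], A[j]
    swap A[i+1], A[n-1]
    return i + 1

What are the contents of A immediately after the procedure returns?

10 5 9 6 7 11 13 14 12

pivot = A[8] = 11; i = -1
j=0: A[0]=13 > 11 → no swap
j=1: A[1]=12 > 11 → no swap
j=2: A[2]=10 ≤ 11 → i=0, swap A[0],A[2] → 10 12 13 5 9 6 7 14 11
j=3: A[3]=5 ≤ 11 → i=1, swap A[1],A[3] → 10 5 13 12 9 6 7 14 11
j=4: A[4]=9 ≤ 11 → i=2, swap A[2],A[4] → 10 5 9 12 13 6 7 14 11
j=5: A[5]=6 ≤ 11 → i=3, swap A[3],A[5] → 10 5 9 6 13 12 7 14 11
j=6: A[6]=7 ≤ 11 → i=4, swap A[4],A[6] → 10 5 9 6 7 12 13 14 11
j=7: A[7]=14 > 11 → no swap
final swap A[5],A[8] → 10 5 9 6 7 11 13 14 12; return 5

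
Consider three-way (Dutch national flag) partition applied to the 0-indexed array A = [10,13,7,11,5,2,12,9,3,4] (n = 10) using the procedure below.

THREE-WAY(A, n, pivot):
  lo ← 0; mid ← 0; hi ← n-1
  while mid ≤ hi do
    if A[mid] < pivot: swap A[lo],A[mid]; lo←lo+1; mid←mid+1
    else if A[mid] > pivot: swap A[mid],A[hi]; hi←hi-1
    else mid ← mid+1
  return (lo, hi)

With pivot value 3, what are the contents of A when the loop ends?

[2,3,11,5,7,12,9,13,4,10]

lo=0 mid=0 hi=9
10>3: swap(0,9), hi=8 ⇒ [4,13,7,11,5,2,12,9,3,10]
4>3: swap(0,8), hi=7 ⇒ [3,13,7,11,5,2,12,9,4,10]
3=3: mid=1
13>3: swap(1,7), hi=6 ⇒ [3,9,7,11,5,2,12,13,4,10]
9>3: swap(1,6), hi=5 ⇒ [3,12,7,11,5,2,9,13,4,10]
12>3: swap(1,5), hi=4 ⇒ [3,2,7,11,5,12,9,13,4,10]
2<3: swap(0,1), lo=1 mid=2 ⇒ [2,3,7,11,5,12,9,13,4,10]
7>3: swap(2,4), hi=3 ⇒ [2,3,5,11,7,12,9,13,4,10]
5>3: swap(2,3), hi=2 ⇒ [2,3,11,5,7,12,9,13,4,10]
11>3: swap(2,2), hi=1 ⇒ [2,3,11,5,7,12,9,13,4,10]
done. lo=1 hi=1; A=[2,3,11,5,7,12,9,13,4,10]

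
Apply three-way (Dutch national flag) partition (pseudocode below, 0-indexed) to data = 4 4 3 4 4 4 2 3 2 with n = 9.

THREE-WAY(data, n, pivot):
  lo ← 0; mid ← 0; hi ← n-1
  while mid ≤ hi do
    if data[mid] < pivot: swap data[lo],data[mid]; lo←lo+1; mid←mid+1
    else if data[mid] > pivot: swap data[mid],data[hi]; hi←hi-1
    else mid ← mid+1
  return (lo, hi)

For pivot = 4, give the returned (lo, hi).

pivot = 4; lo=0, mid=0, hi=8
data[mid]=4=4: mid=1
data[mid]=4=4: mid=2
data[mid]=3<4: swap data[0],data[2]; lo=1,mid=3 → 3 4 4 4 4 4 2 3 2
data[mid]=4=4: mid=4
data[mid]=4=4: mid=5
data[mid]=4=4: mid=6
data[mid]=2<4: swap data[1],data[6]; lo=2,mid=7 → 3 2 4 4 4 4 4 3 2
data[mid]=3<4: swap data[2],data[7]; lo=3,mid=8 → 3 2 3 4 4 4 4 4 2
data[mid]=2<4: swap data[3],data[8]; lo=4,mid=9 → 3 2 3 2 4 4 4 4 4
end: lo=4, hi=8; data = 3 2 3 2 4 4 4 4 4

(4, 8)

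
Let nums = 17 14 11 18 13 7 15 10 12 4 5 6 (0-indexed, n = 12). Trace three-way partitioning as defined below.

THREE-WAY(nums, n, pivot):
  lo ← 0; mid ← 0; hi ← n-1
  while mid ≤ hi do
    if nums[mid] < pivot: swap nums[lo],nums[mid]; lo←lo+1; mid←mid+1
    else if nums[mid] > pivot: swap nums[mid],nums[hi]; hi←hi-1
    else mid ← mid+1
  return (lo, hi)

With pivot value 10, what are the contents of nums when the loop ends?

6 5 4 7 10 15 13 12 18 11 14 17

lo=0 mid=0 hi=11
17>10: swap(0,11), hi=10 ⇒ 6 14 11 18 13 7 15 10 12 4 5 17
6<10: swap(0,0), lo=1 mid=1 ⇒ 6 14 11 18 13 7 15 10 12 4 5 17
14>10: swap(1,10), hi=9 ⇒ 6 5 11 18 13 7 15 10 12 4 14 17
5<10: swap(1,1), lo=2 mid=2 ⇒ 6 5 11 18 13 7 15 10 12 4 14 17
11>10: swap(2,9), hi=8 ⇒ 6 5 4 18 13 7 15 10 12 11 14 17
4<10: swap(2,2), lo=3 mid=3 ⇒ 6 5 4 18 13 7 15 10 12 11 14 17
18>10: swap(3,8), hi=7 ⇒ 6 5 4 12 13 7 15 10 18 11 14 17
12>10: swap(3,7), hi=6 ⇒ 6 5 4 10 13 7 15 12 18 11 14 17
10=10: mid=4
13>10: swap(4,6), hi=5 ⇒ 6 5 4 10 15 7 13 12 18 11 14 17
15>10: swap(4,5), hi=4 ⇒ 6 5 4 10 7 15 13 12 18 11 14 17
7<10: swap(3,4), lo=4 mid=5 ⇒ 6 5 4 7 10 15 13 12 18 11 14 17
done. lo=4 hi=4; nums=6 5 4 7 10 15 13 12 18 11 14 17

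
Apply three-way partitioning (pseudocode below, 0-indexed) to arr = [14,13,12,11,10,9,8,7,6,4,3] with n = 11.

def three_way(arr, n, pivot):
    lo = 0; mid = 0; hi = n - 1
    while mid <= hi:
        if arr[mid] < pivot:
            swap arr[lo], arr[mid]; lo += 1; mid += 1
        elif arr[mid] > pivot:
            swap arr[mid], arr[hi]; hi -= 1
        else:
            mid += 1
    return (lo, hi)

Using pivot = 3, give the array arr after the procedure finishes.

[3,12,11,10,9,8,7,6,4,13,14]

pivot = 3; lo=0, mid=0, hi=10
arr[mid]=14>3: swap arr[0],arr[10]; hi=9 → [3,13,12,11,10,9,8,7,6,4,14]
arr[mid]=3=3: mid=1
arr[mid]=13>3: swap arr[1],arr[9]; hi=8 → [3,4,12,11,10,9,8,7,6,13,14]
arr[mid]=4>3: swap arr[1],arr[8]; hi=7 → [3,6,12,11,10,9,8,7,4,13,14]
arr[mid]=6>3: swap arr[1],arr[7]; hi=6 → [3,7,12,11,10,9,8,6,4,13,14]
arr[mid]=7>3: swap arr[1],arr[6]; hi=5 → [3,8,12,11,10,9,7,6,4,13,14]
arr[mid]=8>3: swap arr[1],arr[5]; hi=4 → [3,9,12,11,10,8,7,6,4,13,14]
arr[mid]=9>3: swap arr[1],arr[4]; hi=3 → [3,10,12,11,9,8,7,6,4,13,14]
arr[mid]=10>3: swap arr[1],arr[3]; hi=2 → [3,11,12,10,9,8,7,6,4,13,14]
arr[mid]=11>3: swap arr[1],arr[2]; hi=1 → [3,12,11,10,9,8,7,6,4,13,14]
arr[mid]=12>3: swap arr[1],arr[1]; hi=0 → [3,12,11,10,9,8,7,6,4,13,14]
end: lo=0, hi=0; arr = [3,12,11,10,9,8,7,6,4,13,14]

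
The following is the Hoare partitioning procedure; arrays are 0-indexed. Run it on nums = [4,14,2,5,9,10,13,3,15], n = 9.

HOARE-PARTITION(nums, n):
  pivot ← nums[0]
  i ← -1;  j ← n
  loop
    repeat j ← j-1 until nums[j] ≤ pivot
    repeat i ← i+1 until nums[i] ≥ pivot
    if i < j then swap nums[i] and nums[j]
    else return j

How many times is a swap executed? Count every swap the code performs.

2

pivot=4
j stops at 7 (3), i stops at 0 (4); swap ⇒ [3,14,2,5,9,10,13,4,15]
j stops at 2 (2), i stops at 1 (14); swap ⇒ [3,2,14,5,9,10,13,4,15]
j stops at 1, i stops at 2; i≥j ⇒ return 1. nums=[3,2,14,5,9,10,13,4,15]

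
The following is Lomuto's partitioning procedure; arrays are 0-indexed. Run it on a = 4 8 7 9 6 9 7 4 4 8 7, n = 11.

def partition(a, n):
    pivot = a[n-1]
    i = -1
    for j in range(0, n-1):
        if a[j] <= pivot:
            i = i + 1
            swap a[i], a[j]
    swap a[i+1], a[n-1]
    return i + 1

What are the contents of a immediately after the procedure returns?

pivot = a[10] = 7; i = -1
j=0: a[0]=4 ≤ 7 → i=0, swap a[0],a[0] (no change) → 4 8 7 9 6 9 7 4 4 8 7
j=1: a[1]=8 > 7 → no swap
j=2: a[2]=7 ≤ 7 → i=1, swap a[1],a[2] → 4 7 8 9 6 9 7 4 4 8 7
j=3: a[3]=9 > 7 → no swap
j=4: a[4]=6 ≤ 7 → i=2, swap a[2],a[4] → 4 7 6 9 8 9 7 4 4 8 7
j=5: a[5]=9 > 7 → no swap
j=6: a[6]=7 ≤ 7 → i=3, swap a[3],a[6] → 4 7 6 7 8 9 9 4 4 8 7
j=7: a[7]=4 ≤ 7 → i=4, swap a[4],a[7] → 4 7 6 7 4 9 9 8 4 8 7
j=8: a[8]=4 ≤ 7 → i=5, swap a[5],a[8] → 4 7 6 7 4 4 9 8 9 8 7
j=9: a[9]=8 > 7 → no swap
final swap a[6],a[10] → 4 7 6 7 4 4 7 8 9 8 9; return 6

4 7 6 7 4 4 7 8 9 8 9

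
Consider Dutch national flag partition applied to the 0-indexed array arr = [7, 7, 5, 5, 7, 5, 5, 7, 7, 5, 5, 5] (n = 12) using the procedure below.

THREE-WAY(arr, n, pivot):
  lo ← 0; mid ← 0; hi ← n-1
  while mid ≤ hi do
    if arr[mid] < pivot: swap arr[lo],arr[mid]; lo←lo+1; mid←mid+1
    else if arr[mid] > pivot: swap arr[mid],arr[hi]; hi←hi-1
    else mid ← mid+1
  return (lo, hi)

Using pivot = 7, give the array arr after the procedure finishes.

[5, 5, 5, 5, 5, 5, 5, 7, 7, 7, 7, 7]

lo=0 mid=0 hi=11
7=7: mid=1
7=7: mid=2
5<7: swap(0,2), lo=1 mid=3 ⇒ [5, 7, 7, 5, 7, 5, 5, 7, 7, 5, 5, 5]
5<7: swap(1,3), lo=2 mid=4 ⇒ [5, 5, 7, 7, 7, 5, 5, 7, 7, 5, 5, 5]
7=7: mid=5
5<7: swap(2,5), lo=3 mid=6 ⇒ [5, 5, 5, 7, 7, 7, 5, 7, 7, 5, 5, 5]
5<7: swap(3,6), lo=4 mid=7 ⇒ [5, 5, 5, 5, 7, 7, 7, 7, 7, 5, 5, 5]
7=7: mid=8
7=7: mid=9
5<7: swap(4,9), lo=5 mid=10 ⇒ [5, 5, 5, 5, 5, 7, 7, 7, 7, 7, 5, 5]
5<7: swap(5,10), lo=6 mid=11 ⇒ [5, 5, 5, 5, 5, 5, 7, 7, 7, 7, 7, 5]
5<7: swap(6,11), lo=7 mid=12 ⇒ [5, 5, 5, 5, 5, 5, 5, 7, 7, 7, 7, 7]
done. lo=7 hi=11; arr=[5, 5, 5, 5, 5, 5, 5, 7, 7, 7, 7, 7]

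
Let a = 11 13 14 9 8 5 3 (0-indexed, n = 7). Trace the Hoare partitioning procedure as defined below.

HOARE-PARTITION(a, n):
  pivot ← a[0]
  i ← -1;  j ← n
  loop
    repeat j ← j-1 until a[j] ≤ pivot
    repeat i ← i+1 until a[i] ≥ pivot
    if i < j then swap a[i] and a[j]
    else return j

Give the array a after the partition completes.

3 5 8 9 14 13 11

pivot = a[0] = 11; i = -1, j = 7
j→6 (a[6]=3≤11), i→0 (a[0]=11≥11); i<j, swap → 3 13 14 9 8 5 11
j→5 (a[5]=5≤11), i→1 (a[1]=13≥11); i<j, swap → 3 5 14 9 8 13 11
j→4 (a[4]=8≤11), i→2 (a[2]=14≥11); i<j, swap → 3 5 8 9 14 13 11
j→3, i→4; i≥j, return j=3. a = 3 5 8 9 14 13 11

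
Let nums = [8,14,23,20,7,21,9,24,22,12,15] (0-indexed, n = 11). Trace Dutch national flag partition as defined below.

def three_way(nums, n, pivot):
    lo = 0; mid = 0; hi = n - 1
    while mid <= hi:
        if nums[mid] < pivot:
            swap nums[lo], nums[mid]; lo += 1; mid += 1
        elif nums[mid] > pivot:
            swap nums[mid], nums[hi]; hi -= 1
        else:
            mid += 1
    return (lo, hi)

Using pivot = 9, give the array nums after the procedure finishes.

pivot = 9; lo=0, mid=0, hi=10
nums[mid]=8<9: swap nums[0],nums[0]; lo=1,mid=1 → [8,14,23,20,7,21,9,24,22,12,15]
nums[mid]=14>9: swap nums[1],nums[10]; hi=9 → [8,15,23,20,7,21,9,24,22,12,14]
nums[mid]=15>9: swap nums[1],nums[9]; hi=8 → [8,12,23,20,7,21,9,24,22,15,14]
nums[mid]=12>9: swap nums[1],nums[8]; hi=7 → [8,22,23,20,7,21,9,24,12,15,14]
nums[mid]=22>9: swap nums[1],nums[7]; hi=6 → [8,24,23,20,7,21,9,22,12,15,14]
nums[mid]=24>9: swap nums[1],nums[6]; hi=5 → [8,9,23,20,7,21,24,22,12,15,14]
nums[mid]=9=9: mid=2
nums[mid]=23>9: swap nums[2],nums[5]; hi=4 → [8,9,21,20,7,23,24,22,12,15,14]
nums[mid]=21>9: swap nums[2],nums[4]; hi=3 → [8,9,7,20,21,23,24,22,12,15,14]
nums[mid]=7<9: swap nums[1],nums[2]; lo=2,mid=3 → [8,7,9,20,21,23,24,22,12,15,14]
nums[mid]=20>9: swap nums[3],nums[3]; hi=2 → [8,7,9,20,21,23,24,22,12,15,14]
end: lo=2, hi=2; nums = [8,7,9,20,21,23,24,22,12,15,14]

[8,7,9,20,21,23,24,22,12,15,14]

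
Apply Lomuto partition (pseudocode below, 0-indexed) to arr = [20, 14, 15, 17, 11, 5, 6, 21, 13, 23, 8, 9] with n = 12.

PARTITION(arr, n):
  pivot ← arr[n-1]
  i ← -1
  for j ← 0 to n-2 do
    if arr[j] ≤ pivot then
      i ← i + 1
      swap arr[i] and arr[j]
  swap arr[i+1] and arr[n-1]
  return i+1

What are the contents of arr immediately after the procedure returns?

[5, 6, 8, 9, 11, 20, 14, 21, 13, 23, 15, 17]

pivot=9, i=-1
j=0: 20>9, skip
j=1: 14>9, skip
j=2: 15>9, skip
j=3: 17>9, skip
j=4: 11>9, skip
j=5: 5≤9, i=0, swap(0,5) ⇒ [5, 14, 15, 17, 11, 20, 6, 21, 13, 23, 8, 9]
j=6: 6≤9, i=1, swap(1,6) ⇒ [5, 6, 15, 17, 11, 20, 14, 21, 13, 23, 8, 9]
j=7: 21>9, skip
j=8: 13>9, skip
j=9: 23>9, skip
j=10: 8≤9, i=2, swap(2,10) ⇒ [5, 6, 8, 17, 11, 20, 14, 21, 13, 23, 15, 9]
swap(3,11) ⇒ [5, 6, 8, 9, 11, 20, 14, 21, 13, 23, 15, 17]; return 3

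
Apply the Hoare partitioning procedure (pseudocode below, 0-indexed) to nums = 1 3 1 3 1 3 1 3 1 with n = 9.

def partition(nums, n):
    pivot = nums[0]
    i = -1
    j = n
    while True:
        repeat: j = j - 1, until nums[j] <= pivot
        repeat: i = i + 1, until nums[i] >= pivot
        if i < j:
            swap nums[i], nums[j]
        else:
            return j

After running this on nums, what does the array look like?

1 1 1 3 1 3 3 3 1

pivot = nums[0] = 1; i = -1, j = 9
j→8 (nums[8]=1≤1), i→0 (nums[0]=1≥1); i<j, swap → 1 3 1 3 1 3 1 3 1
j→6 (nums[6]=1≤1), i→1 (nums[1]=3≥1); i<j, swap → 1 1 1 3 1 3 3 3 1
j→4 (nums[4]=1≤1), i→2 (nums[2]=1≥1); i<j, swap → 1 1 1 3 1 3 3 3 1
j→2, i→3; i≥j, return j=2. nums = 1 1 1 3 1 3 3 3 1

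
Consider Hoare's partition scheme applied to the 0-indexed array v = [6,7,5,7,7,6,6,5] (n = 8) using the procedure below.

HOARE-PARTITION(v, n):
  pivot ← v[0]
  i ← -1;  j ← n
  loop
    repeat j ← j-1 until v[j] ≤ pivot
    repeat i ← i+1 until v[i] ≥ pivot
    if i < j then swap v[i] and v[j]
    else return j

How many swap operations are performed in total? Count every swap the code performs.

3

pivot=6
j stops at 7 (5), i stops at 0 (6); swap ⇒ [5,7,5,7,7,6,6,6]
j stops at 6 (6), i stops at 1 (7); swap ⇒ [5,6,5,7,7,6,7,6]
j stops at 5 (6), i stops at 3 (7); swap ⇒ [5,6,5,6,7,7,7,6]
j stops at 3, i stops at 4; i≥j ⇒ return 3. v=[5,6,5,6,7,7,7,6]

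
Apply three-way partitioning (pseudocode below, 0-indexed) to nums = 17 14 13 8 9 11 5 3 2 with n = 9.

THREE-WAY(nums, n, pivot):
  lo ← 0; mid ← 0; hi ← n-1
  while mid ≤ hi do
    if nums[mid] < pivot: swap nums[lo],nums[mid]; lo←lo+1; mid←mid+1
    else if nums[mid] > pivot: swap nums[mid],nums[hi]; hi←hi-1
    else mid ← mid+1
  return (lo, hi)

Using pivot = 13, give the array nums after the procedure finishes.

pivot = 13; lo=0, mid=0, hi=8
nums[mid]=17>13: swap nums[0],nums[8]; hi=7 → 2 14 13 8 9 11 5 3 17
nums[mid]=2<13: swap nums[0],nums[0]; lo=1,mid=1 → 2 14 13 8 9 11 5 3 17
nums[mid]=14>13: swap nums[1],nums[7]; hi=6 → 2 3 13 8 9 11 5 14 17
nums[mid]=3<13: swap nums[1],nums[1]; lo=2,mid=2 → 2 3 13 8 9 11 5 14 17
nums[mid]=13=13: mid=3
nums[mid]=8<13: swap nums[2],nums[3]; lo=3,mid=4 → 2 3 8 13 9 11 5 14 17
nums[mid]=9<13: swap nums[3],nums[4]; lo=4,mid=5 → 2 3 8 9 13 11 5 14 17
nums[mid]=11<13: swap nums[4],nums[5]; lo=5,mid=6 → 2 3 8 9 11 13 5 14 17
nums[mid]=5<13: swap nums[5],nums[6]; lo=6,mid=7 → 2 3 8 9 11 5 13 14 17
end: lo=6, hi=6; nums = 2 3 8 9 11 5 13 14 17

2 3 8 9 11 5 13 14 17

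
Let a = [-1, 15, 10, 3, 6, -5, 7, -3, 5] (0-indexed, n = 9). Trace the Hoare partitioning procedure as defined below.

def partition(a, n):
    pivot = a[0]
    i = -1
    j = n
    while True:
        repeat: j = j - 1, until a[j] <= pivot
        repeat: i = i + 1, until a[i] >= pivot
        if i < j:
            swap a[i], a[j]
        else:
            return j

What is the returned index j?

pivot=-1
j stops at 7 (-3), i stops at 0 (-1); swap ⇒ [-3, 15, 10, 3, 6, -5, 7, -1, 5]
j stops at 5 (-5), i stops at 1 (15); swap ⇒ [-3, -5, 10, 3, 6, 15, 7, -1, 5]
j stops at 1, i stops at 2; i≥j ⇒ return 1. a=[-3, -5, 10, 3, 6, 15, 7, -1, 5]

1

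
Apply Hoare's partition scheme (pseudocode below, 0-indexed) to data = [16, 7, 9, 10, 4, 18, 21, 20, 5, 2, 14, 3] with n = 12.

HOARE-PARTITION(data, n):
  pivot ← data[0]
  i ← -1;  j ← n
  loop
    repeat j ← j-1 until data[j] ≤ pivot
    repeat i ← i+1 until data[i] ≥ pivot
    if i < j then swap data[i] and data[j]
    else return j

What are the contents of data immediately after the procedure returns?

pivot = data[0] = 16; i = -1, j = 12
j→11 (data[11]=3≤16), i→0 (data[0]=16≥16); i<j, swap → [3, 7, 9, 10, 4, 18, 21, 20, 5, 2, 14, 16]
j→10 (data[10]=14≤16), i→5 (data[5]=18≥16); i<j, swap → [3, 7, 9, 10, 4, 14, 21, 20, 5, 2, 18, 16]
j→9 (data[9]=2≤16), i→6 (data[6]=21≥16); i<j, swap → [3, 7, 9, 10, 4, 14, 2, 20, 5, 21, 18, 16]
j→8 (data[8]=5≤16), i→7 (data[7]=20≥16); i<j, swap → [3, 7, 9, 10, 4, 14, 2, 5, 20, 21, 18, 16]
j→7, i→8; i≥j, return j=7. data = [3, 7, 9, 10, 4, 14, 2, 5, 20, 21, 18, 16]

[3, 7, 9, 10, 4, 14, 2, 5, 20, 21, 18, 16]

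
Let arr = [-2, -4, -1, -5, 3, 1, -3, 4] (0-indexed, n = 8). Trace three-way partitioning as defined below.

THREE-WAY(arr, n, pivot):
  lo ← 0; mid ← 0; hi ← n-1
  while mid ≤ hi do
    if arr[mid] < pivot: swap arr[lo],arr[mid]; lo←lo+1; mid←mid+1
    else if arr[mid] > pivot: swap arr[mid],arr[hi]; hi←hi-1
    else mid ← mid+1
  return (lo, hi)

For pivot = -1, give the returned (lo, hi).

lo=0 mid=0 hi=7
-2<-1: swap(0,0), lo=1 mid=1 ⇒ [-2, -4, -1, -5, 3, 1, -3, 4]
-4<-1: swap(1,1), lo=2 mid=2 ⇒ [-2, -4, -1, -5, 3, 1, -3, 4]
-1=-1: mid=3
-5<-1: swap(2,3), lo=3 mid=4 ⇒ [-2, -4, -5, -1, 3, 1, -3, 4]
3>-1: swap(4,7), hi=6 ⇒ [-2, -4, -5, -1, 4, 1, -3, 3]
4>-1: swap(4,6), hi=5 ⇒ [-2, -4, -5, -1, -3, 1, 4, 3]
-3<-1: swap(3,4), lo=4 mid=5 ⇒ [-2, -4, -5, -3, -1, 1, 4, 3]
1>-1: swap(5,5), hi=4 ⇒ [-2, -4, -5, -3, -1, 1, 4, 3]
done. lo=4 hi=4; arr=[-2, -4, -5, -3, -1, 1, 4, 3]

(4, 4)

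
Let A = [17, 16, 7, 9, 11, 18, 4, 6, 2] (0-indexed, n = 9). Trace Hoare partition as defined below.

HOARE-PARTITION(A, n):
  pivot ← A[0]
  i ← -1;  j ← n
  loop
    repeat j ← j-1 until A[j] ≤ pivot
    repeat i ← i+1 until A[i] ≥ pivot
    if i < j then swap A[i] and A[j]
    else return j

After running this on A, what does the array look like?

pivot=17
j stops at 8 (2), i stops at 0 (17); swap ⇒ [2, 16, 7, 9, 11, 18, 4, 6, 17]
j stops at 7 (6), i stops at 5 (18); swap ⇒ [2, 16, 7, 9, 11, 6, 4, 18, 17]
j stops at 6, i stops at 7; i≥j ⇒ return 6. A=[2, 16, 7, 9, 11, 6, 4, 18, 17]

[2, 16, 7, 9, 11, 6, 4, 18, 17]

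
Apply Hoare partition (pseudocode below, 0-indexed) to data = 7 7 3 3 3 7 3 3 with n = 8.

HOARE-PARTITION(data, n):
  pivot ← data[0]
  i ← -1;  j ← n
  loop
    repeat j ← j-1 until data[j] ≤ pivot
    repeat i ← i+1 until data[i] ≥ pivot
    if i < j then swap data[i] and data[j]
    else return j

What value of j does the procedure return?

pivot = data[0] = 7; i = -1, j = 8
j→7 (data[7]=3≤7), i→0 (data[0]=7≥7); i<j, swap → 3 7 3 3 3 7 3 7
j→6 (data[6]=3≤7), i→1 (data[1]=7≥7); i<j, swap → 3 3 3 3 3 7 7 7
j→5, i→5; i≥j, return j=5. data = 3 3 3 3 3 7 7 7

5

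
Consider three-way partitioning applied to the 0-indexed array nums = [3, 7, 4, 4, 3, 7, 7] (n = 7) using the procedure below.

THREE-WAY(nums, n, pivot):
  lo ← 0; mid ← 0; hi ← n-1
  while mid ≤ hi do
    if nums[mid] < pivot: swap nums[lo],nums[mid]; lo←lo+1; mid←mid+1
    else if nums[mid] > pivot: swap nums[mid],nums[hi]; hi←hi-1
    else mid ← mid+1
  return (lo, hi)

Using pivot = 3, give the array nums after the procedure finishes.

[3, 3, 4, 4, 7, 7, 7]

lo=0 mid=0 hi=6
3=3: mid=1
7>3: swap(1,6), hi=5 ⇒ [3, 7, 4, 4, 3, 7, 7]
7>3: swap(1,5), hi=4 ⇒ [3, 7, 4, 4, 3, 7, 7]
7>3: swap(1,4), hi=3 ⇒ [3, 3, 4, 4, 7, 7, 7]
3=3: mid=2
4>3: swap(2,3), hi=2 ⇒ [3, 3, 4, 4, 7, 7, 7]
4>3: swap(2,2), hi=1 ⇒ [3, 3, 4, 4, 7, 7, 7]
done. lo=0 hi=1; nums=[3, 3, 4, 4, 7, 7, 7]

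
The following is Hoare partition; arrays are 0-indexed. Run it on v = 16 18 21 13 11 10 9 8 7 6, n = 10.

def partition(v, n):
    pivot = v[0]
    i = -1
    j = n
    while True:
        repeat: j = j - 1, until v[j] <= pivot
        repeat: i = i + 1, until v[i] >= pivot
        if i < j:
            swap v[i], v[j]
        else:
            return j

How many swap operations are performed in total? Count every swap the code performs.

pivot = v[0] = 16; i = -1, j = 10
j→9 (v[9]=6≤16), i→0 (v[0]=16≥16); i<j, swap → 6 18 21 13 11 10 9 8 7 16
j→8 (v[8]=7≤16), i→1 (v[1]=18≥16); i<j, swap → 6 7 21 13 11 10 9 8 18 16
j→7 (v[7]=8≤16), i→2 (v[2]=21≥16); i<j, swap → 6 7 8 13 11 10 9 21 18 16
j→6, i→7; i≥j, return j=6. v = 6 7 8 13 11 10 9 21 18 16

3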